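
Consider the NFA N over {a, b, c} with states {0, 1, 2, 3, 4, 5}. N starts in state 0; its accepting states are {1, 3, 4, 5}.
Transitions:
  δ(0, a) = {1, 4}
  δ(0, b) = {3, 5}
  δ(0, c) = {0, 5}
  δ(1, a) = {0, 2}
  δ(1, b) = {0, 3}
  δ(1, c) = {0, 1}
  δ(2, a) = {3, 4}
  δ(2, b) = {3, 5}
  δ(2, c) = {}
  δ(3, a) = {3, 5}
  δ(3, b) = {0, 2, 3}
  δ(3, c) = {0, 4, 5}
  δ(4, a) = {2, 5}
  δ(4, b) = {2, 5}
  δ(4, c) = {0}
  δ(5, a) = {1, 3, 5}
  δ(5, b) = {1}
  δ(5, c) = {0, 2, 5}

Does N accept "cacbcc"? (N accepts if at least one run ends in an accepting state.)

accepted

Start: {0}
read c: {0, 5}
read a: {1, 3, 4, 5}
read c: {0, 1, 2, 4, 5}
read b: {0, 1, 2, 3, 5}
read c: {0, 1, 2, 4, 5}
read c: {0, 1, 2, 5}
Reachable ∩ accepting = {1, 5} — nonempty.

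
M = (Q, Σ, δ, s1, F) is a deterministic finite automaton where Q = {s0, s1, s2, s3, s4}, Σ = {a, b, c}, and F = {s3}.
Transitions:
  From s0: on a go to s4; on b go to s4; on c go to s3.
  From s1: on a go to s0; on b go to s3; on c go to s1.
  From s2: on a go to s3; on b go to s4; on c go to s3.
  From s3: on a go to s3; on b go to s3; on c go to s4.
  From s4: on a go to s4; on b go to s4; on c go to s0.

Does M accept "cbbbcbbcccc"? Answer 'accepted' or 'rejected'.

rejected

s1 --c--> s1
s1 --b--> s3
s3 --b--> s3
s3 --b--> s3
s3 --c--> s4
s4 --b--> s4
s4 --b--> s4
s4 --c--> s0
s0 --c--> s3
s3 --c--> s4
s4 --c--> s0
End in state s0, which is not an accepting state.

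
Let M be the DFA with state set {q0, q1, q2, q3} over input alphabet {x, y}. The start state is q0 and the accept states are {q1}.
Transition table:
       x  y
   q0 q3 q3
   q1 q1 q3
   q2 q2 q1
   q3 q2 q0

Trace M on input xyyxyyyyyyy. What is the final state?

q0

q0 --x--> q3
q3 --y--> q0
q0 --y--> q3
q3 --x--> q2
q2 --y--> q1
q1 --y--> q3
q3 --y--> q0
q0 --y--> q3
q3 --y--> q0
q0 --y--> q3
q3 --y--> q0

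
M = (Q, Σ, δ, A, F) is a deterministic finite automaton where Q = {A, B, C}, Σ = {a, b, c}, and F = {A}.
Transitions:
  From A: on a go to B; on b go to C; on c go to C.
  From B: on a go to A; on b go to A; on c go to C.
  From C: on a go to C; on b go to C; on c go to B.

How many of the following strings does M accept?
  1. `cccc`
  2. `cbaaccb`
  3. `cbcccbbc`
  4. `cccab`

0

`cccc`: rejected
`cbaaccb`: rejected
`cbcccbbc`: rejected
`cccab`: rejected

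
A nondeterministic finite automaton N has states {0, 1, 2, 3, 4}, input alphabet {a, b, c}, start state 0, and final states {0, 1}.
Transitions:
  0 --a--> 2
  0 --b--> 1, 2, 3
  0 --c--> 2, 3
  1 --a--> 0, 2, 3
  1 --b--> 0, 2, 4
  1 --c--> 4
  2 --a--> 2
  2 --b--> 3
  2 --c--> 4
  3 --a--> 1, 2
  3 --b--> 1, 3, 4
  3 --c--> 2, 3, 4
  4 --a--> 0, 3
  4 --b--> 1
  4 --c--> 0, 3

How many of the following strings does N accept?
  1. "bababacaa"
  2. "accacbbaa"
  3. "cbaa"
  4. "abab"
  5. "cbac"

"bababacaa": accepted
"accacbbaa": accepted
"cbaa": accepted
"abab": accepted
"cbac": rejected

4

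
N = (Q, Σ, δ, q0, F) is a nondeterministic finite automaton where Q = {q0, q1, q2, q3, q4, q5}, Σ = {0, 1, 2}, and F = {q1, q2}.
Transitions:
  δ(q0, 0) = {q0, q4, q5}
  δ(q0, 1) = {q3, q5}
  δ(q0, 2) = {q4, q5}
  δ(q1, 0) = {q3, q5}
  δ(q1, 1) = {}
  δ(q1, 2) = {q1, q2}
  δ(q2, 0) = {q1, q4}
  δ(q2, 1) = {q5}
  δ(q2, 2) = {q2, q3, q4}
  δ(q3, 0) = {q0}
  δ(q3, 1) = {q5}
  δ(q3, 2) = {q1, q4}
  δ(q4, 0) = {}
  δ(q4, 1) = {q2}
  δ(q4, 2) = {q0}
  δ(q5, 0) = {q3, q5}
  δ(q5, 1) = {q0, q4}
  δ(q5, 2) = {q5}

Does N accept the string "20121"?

accepted

Start: {q0}
read 2: {q4, q5}
read 0: {q3, q5}
read 1: {q0, q4, q5}
read 2: {q0, q4, q5}
read 1: {q0, q2, q3, q4, q5}
Reachable ∩ accepting = {q2} — nonempty.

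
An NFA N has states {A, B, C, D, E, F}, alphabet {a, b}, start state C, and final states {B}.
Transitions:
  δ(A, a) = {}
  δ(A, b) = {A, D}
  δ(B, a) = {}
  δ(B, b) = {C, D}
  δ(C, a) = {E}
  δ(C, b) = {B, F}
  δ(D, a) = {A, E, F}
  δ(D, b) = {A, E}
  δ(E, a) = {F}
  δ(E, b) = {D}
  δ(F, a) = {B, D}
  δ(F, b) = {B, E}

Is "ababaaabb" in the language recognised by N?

accepted

Start: {C}
read a: {E}
read b: {D}
read a: {A, E, F}
read b: {A, B, D, E}
read a: {A, E, F}
read a: {B, D, F}
read a: {A, B, D, E, F}
read b: {A, B, C, D, E}
read b: {A, B, C, D, E, F}
Reachable ∩ accepting = {B} — nonempty.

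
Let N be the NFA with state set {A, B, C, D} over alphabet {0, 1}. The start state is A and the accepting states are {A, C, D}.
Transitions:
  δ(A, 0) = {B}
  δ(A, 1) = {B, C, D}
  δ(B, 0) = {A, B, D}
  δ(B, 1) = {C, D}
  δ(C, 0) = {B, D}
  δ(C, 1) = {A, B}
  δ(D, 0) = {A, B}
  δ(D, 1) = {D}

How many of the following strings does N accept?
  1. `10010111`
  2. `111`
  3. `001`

`10010111`: accepted
`111`: accepted
`001`: accepted

3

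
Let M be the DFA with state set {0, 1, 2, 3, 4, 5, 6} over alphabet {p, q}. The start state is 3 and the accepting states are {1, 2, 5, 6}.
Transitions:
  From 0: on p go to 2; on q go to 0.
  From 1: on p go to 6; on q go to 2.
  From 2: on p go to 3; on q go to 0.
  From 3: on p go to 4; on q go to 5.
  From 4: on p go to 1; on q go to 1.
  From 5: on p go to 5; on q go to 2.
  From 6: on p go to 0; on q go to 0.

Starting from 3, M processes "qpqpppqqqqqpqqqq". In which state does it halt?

0

3 --q--> 5
5 --p--> 5
5 --q--> 2
2 --p--> 3
3 --p--> 4
4 --p--> 1
1 --q--> 2
2 --q--> 0
0 --q--> 0
0 --q--> 0
0 --q--> 0
0 --p--> 2
2 --q--> 0
0 --q--> 0
0 --q--> 0
0 --q--> 0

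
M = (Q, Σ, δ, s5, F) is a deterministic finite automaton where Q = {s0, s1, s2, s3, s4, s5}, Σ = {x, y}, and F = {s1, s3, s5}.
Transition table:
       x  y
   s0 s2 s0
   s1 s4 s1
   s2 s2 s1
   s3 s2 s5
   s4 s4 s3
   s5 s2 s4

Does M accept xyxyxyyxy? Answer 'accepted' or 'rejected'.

s5 --x--> s2
s2 --y--> s1
s1 --x--> s4
s4 --y--> s3
s3 --x--> s2
s2 --y--> s1
s1 --y--> s1
s1 --x--> s4
s4 --y--> s3
End in state s3, which is an accepting state.

accepted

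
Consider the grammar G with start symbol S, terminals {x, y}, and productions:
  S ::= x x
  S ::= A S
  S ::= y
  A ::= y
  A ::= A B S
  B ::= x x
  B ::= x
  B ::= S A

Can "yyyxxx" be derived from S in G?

no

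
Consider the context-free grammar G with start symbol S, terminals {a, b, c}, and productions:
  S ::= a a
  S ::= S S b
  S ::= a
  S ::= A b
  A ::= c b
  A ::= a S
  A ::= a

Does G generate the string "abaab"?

S ⇒ SSb ⇒ AbSb ⇒ abSb ⇒ abaab

yes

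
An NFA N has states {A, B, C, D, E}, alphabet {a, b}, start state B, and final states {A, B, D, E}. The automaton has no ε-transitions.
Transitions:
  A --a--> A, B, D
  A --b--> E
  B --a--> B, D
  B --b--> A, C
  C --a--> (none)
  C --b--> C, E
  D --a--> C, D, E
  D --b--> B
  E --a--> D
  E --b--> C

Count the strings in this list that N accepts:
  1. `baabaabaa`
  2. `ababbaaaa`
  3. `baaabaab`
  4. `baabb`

4

`baabaabaa`: accepted
`ababbaaaa`: accepted
`baaabaab`: accepted
`baabb`: accepted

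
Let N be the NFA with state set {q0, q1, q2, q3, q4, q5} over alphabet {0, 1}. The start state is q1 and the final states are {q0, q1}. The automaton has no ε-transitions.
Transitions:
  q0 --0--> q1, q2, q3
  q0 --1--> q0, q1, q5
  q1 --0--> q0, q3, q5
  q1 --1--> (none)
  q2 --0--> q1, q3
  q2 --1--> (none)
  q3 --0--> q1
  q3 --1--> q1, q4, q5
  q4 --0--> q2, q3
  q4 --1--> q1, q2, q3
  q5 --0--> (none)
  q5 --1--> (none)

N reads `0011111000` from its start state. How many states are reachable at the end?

Start: {q1}
read 0: {q0, q3, q5}
read 0: {q1, q2, q3}
read 1: {q1, q4, q5}
read 1: {q1, q2, q3}
read 1: {q1, q4, q5}
read 1: {q1, q2, q3}
read 1: {q1, q4, q5}
read 0: {q0, q2, q3, q5}
read 0: {q1, q2, q3}
read 0: {q0, q1, q3, q5}
Final reachable set {q0, q1, q3, q5} has 4 states.

4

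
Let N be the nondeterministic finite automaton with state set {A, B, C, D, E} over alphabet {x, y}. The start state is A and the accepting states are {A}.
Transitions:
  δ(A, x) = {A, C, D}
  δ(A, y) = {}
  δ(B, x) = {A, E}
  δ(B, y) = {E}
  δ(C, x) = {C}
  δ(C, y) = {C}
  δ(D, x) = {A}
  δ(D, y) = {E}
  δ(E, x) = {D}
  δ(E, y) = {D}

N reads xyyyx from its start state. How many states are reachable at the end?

2

Start: {A}
read x: {A, C, D}
read y: {C, E}
read y: {C, D}
read y: {C, E}
read x: {C, D}
Final reachable set {C, D} has 2 states.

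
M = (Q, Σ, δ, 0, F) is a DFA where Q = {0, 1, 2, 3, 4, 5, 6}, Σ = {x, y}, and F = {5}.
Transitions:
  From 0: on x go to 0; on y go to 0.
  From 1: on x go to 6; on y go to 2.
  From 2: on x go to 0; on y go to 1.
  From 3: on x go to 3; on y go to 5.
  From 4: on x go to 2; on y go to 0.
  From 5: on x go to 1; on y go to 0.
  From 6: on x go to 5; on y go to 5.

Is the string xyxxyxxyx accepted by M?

0 --x--> 0
0 --y--> 0
0 --x--> 0
0 --x--> 0
0 --y--> 0
0 --x--> 0
0 --x--> 0
0 --y--> 0
0 --x--> 0
End in state 0, which is not an accepting state.

rejected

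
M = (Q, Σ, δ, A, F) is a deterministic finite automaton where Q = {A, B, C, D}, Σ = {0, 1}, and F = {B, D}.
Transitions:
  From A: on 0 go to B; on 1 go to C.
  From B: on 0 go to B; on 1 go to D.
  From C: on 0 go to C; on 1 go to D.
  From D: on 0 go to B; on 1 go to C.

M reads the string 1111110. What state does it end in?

B

A --1--> C
C --1--> D
D --1--> C
C --1--> D
D --1--> C
C --1--> D
D --0--> B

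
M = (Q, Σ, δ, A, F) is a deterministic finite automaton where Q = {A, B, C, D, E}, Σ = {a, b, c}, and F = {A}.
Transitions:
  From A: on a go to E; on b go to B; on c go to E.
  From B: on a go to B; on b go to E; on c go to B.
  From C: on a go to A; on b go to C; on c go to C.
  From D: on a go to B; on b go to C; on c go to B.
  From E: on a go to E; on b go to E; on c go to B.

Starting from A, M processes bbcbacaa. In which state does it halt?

B

A --b--> B
B --b--> E
E --c--> B
B --b--> E
E --a--> E
E --c--> B
B --a--> B
B --a--> B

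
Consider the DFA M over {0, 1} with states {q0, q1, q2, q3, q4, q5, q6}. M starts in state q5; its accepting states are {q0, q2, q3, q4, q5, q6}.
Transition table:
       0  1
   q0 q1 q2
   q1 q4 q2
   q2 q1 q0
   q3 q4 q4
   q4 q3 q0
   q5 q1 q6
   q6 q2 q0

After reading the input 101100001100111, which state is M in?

q0

q5 --1--> q6
q6 --0--> q2
q2 --1--> q0
q0 --1--> q2
q2 --0--> q1
q1 --0--> q4
q4 --0--> q3
q3 --0--> q4
q4 --1--> q0
q0 --1--> q2
q2 --0--> q1
q1 --0--> q4
q4 --1--> q0
q0 --1--> q2
q2 --1--> q0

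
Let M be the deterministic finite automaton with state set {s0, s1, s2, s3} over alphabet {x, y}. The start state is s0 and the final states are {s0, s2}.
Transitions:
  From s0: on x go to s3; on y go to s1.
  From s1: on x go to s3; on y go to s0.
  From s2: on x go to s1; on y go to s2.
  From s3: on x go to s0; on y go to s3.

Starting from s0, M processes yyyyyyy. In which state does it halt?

s1

s0 --y--> s1
s1 --y--> s0
s0 --y--> s1
s1 --y--> s0
s0 --y--> s1
s1 --y--> s0
s0 --y--> s1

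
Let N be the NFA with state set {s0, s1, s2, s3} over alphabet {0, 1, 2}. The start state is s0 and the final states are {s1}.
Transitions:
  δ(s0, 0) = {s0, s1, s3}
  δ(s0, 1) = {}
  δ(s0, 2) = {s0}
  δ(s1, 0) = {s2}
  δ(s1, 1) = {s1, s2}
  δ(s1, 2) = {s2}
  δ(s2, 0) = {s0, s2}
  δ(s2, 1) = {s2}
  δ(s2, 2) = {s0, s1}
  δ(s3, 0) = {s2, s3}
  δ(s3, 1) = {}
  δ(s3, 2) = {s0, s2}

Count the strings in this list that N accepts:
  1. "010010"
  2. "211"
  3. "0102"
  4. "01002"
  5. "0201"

"010010": rejected
"211": rejected
"0102": accepted
"01002": accepted
"0201": accepted

3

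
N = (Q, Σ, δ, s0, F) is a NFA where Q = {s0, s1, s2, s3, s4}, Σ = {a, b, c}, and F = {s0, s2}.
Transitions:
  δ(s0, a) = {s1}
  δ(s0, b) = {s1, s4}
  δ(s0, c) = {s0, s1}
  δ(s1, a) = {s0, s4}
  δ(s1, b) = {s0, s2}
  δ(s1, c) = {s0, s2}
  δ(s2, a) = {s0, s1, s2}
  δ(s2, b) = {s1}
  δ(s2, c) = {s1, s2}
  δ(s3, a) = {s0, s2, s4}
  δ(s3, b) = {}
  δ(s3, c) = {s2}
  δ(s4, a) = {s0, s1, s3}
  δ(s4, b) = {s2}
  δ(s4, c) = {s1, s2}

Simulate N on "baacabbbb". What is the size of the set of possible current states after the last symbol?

Start: {s0}
read b: {s1, s4}
read a: {s0, s1, s3, s4}
read a: {s0, s1, s2, s3, s4}
read c: {s0, s1, s2}
read a: {s0, s1, s2, s4}
read b: {s0, s1, s2, s4}
read b: {s0, s1, s2, s4}
read b: {s0, s1, s2, s4}
read b: {s0, s1, s2, s4}
Final reachable set {s0, s1, s2, s4} has 4 states.

4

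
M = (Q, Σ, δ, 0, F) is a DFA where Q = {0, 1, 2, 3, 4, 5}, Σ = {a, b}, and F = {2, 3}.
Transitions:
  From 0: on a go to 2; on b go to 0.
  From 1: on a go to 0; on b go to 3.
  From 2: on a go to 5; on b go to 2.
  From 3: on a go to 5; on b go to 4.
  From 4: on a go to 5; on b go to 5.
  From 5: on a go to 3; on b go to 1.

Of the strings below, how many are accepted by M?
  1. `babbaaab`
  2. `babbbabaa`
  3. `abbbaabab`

`babbaaab`: rejected
`babbbabaa`: accepted
`abbbaabab`: rejected

1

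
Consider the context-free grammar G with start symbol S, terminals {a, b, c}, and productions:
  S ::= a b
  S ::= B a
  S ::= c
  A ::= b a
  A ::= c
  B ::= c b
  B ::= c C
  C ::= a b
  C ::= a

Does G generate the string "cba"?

S ⇒ Ba ⇒ cba

yes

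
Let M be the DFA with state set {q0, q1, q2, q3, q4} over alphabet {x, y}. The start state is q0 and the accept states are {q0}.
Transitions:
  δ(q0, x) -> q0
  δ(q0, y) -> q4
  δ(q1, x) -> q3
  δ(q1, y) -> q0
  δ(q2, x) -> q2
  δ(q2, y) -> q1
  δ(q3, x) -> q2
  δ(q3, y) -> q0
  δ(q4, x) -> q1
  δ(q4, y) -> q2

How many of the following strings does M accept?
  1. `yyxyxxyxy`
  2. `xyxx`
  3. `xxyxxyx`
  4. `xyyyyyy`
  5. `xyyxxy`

`yyxyxxyxy`: accepted
`xyxx`: rejected
`xxyxxyx`: accepted
`xyyyyyy`: rejected
`xyyxxy`: rejected

2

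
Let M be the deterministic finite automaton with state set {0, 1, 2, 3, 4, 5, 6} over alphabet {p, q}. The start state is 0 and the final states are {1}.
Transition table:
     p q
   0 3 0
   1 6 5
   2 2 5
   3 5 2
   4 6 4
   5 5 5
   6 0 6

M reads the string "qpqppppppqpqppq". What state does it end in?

5

0 --q--> 0
0 --p--> 3
3 --q--> 2
2 --p--> 2
2 --p--> 2
2 --p--> 2
2 --p--> 2
2 --p--> 2
2 --p--> 2
2 --q--> 5
5 --p--> 5
5 --q--> 5
5 --p--> 5
5 --p--> 5
5 --q--> 5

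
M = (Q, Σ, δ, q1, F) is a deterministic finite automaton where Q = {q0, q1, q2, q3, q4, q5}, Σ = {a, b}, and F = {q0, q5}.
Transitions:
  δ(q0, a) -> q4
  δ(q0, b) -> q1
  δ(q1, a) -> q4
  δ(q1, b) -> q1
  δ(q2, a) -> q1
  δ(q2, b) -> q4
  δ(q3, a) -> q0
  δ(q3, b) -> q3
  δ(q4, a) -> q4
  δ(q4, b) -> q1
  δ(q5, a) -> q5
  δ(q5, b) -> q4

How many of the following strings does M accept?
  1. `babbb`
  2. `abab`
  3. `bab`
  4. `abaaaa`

`babbb`: rejected
`abab`: rejected
`bab`: rejected
`abaaaa`: rejected

0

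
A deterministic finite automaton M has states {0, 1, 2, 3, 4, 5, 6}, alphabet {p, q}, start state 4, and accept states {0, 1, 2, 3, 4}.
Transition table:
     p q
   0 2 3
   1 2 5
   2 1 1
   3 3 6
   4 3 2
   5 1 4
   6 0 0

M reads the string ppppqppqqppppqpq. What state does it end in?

1

4 --p--> 3
3 --p--> 3
3 --p--> 3
3 --p--> 3
3 --q--> 6
6 --p--> 0
0 --p--> 2
2 --q--> 1
1 --q--> 5
5 --p--> 1
1 --p--> 2
2 --p--> 1
1 --p--> 2
2 --q--> 1
1 --p--> 2
2 --q--> 1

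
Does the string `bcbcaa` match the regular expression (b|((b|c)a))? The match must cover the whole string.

no

Neither b nor ((b|c)a) matches bcbcaa.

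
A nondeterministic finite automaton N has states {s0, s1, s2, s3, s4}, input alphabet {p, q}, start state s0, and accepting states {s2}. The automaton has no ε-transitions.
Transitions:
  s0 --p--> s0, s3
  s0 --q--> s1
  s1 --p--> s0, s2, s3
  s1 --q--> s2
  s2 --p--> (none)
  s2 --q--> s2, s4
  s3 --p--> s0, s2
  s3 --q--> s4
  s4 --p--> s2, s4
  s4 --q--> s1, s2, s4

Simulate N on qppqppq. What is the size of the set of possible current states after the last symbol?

Start: {s0}
read q: {s1}
read p: {s0, s2, s3}
read p: {s0, s2, s3}
read q: {s1, s2, s4}
read p: {s0, s2, s3, s4}
read p: {s0, s2, s3, s4}
read q: {s1, s2, s4}
Final reachable set {s1, s2, s4} has 3 states.

3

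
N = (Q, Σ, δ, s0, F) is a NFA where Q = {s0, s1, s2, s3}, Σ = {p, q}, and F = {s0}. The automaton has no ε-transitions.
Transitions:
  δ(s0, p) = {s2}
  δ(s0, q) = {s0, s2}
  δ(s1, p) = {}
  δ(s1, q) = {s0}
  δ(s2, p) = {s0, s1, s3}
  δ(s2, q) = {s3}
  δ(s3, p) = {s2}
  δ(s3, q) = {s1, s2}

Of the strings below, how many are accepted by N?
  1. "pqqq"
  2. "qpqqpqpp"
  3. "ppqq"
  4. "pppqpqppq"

4

"pqqq": accepted
"qpqqpqpp": accepted
"ppqq": accepted
"pppqpqppq": accepted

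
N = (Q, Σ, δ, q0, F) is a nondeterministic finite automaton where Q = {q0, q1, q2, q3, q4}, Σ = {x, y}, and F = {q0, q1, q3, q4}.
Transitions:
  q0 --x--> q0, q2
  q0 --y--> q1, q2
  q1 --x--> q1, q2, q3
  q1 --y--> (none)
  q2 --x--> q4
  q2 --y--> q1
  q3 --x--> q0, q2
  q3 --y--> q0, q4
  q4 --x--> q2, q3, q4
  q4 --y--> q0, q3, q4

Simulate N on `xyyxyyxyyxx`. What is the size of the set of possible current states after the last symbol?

Start: {q0}
read x: {q0, q2}
read y: {q1, q2}
read y: {q1}
read x: {q1, q2, q3}
read y: {q0, q1, q4}
read y: {q0, q1, q2, q3, q4}
read x: {q0, q1, q2, q3, q4}
read y: {q0, q1, q2, q3, q4}
read y: {q0, q1, q2, q3, q4}
read x: {q0, q1, q2, q3, q4}
read x: {q0, q1, q2, q3, q4}
Final reachable set {q0, q1, q2, q3, q4} has 5 states.

5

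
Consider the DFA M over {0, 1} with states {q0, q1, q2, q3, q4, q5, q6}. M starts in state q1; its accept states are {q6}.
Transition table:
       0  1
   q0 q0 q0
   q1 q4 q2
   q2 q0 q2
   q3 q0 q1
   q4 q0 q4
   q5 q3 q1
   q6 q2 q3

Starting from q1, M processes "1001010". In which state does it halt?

q1 --1--> q2
q2 --0--> q0
q0 --0--> q0
q0 --1--> q0
q0 --0--> q0
q0 --1--> q0
q0 --0--> q0

q0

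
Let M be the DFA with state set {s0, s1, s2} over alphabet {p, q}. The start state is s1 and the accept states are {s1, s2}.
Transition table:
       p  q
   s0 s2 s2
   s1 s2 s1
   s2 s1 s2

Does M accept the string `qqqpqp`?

accepted

s1 --q--> s1
s1 --q--> s1
s1 --q--> s1
s1 --p--> s2
s2 --q--> s2
s2 --p--> s1
End in state s1, which is an accepting state.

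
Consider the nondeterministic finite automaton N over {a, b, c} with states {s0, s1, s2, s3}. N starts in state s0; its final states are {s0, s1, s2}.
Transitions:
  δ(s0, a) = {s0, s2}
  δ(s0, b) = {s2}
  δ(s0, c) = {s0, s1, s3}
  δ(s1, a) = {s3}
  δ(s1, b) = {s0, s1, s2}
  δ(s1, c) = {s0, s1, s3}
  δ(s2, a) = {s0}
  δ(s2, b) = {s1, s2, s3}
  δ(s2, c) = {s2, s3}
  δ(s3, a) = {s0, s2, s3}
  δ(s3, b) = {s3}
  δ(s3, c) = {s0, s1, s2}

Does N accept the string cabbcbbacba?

Start: {s0}
read c: {s0, s1, s3}
read a: {s0, s2, s3}
read b: {s1, s2, s3}
read b: {s0, s1, s2, s3}
read c: {s0, s1, s2, s3}
read b: {s0, s1, s2, s3}
read b: {s0, s1, s2, s3}
read a: {s0, s2, s3}
read c: {s0, s1, s2, s3}
read b: {s0, s1, s2, s3}
read a: {s0, s2, s3}
Reachable ∩ accepting = {s0, s2} — nonempty.

accepted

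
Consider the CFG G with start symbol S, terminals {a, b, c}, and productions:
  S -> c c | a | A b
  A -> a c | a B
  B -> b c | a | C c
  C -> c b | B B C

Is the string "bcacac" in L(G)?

no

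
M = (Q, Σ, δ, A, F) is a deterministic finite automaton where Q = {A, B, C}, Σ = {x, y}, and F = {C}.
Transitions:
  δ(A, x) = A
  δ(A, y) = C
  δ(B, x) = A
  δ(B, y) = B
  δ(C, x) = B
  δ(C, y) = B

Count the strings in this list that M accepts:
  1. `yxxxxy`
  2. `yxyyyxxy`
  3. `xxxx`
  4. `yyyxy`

`yxxxxy`: accepted
`yxyyyxxy`: accepted
`xxxx`: rejected
`yyyxy`: accepted

3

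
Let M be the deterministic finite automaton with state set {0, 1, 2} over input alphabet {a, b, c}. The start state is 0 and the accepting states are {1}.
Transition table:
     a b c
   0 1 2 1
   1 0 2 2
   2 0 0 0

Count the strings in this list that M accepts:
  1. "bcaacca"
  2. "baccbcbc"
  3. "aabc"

0

"bcaacca": rejected
"baccbcbc": rejected
"aabc": rejected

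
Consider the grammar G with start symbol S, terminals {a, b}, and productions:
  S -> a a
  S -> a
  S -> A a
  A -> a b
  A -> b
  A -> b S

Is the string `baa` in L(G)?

yes

S ⇒ Aa ⇒ bSa ⇒ baa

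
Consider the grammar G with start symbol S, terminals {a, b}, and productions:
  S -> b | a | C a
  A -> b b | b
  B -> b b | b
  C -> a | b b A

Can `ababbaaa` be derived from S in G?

no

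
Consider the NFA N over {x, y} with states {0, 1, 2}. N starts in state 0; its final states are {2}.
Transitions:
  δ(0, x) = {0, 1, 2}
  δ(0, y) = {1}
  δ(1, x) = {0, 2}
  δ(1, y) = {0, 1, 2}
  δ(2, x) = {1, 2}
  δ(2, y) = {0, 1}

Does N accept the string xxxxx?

Start: {0}
read x: {0, 1, 2}
read x: {0, 1, 2}
read x: {0, 1, 2}
read x: {0, 1, 2}
read x: {0, 1, 2}
Reachable ∩ accepting = {2} — nonempty.

accepted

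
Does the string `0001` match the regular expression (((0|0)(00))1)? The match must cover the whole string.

Split as 000·1: ((0|0)(00)) matches 000 and 1 matches 1.

yes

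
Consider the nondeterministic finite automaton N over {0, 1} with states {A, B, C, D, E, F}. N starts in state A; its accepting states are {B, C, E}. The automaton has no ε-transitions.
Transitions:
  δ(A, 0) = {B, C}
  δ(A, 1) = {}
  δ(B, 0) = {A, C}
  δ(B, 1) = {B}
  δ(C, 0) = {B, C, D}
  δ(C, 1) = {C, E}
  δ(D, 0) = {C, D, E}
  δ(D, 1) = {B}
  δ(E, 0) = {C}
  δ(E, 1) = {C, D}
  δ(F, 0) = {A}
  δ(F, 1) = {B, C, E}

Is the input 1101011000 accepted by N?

rejected

Start: {A}
read 1: {}
The reachable set is empty and stays empty for the remaining 9 symbols.
Reachable ∩ accepting = {} — empty.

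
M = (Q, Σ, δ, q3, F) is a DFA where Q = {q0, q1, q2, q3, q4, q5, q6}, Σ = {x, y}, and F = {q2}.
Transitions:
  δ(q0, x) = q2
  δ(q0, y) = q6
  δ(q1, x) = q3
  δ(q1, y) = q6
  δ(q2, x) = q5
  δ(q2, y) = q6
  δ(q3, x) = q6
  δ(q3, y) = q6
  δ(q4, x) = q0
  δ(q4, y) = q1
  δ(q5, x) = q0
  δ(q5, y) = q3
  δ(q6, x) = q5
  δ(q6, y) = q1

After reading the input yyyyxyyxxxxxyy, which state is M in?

q1

q3 --y--> q6
q6 --y--> q1
q1 --y--> q6
q6 --y--> q1
q1 --x--> q3
q3 --y--> q6
q6 --y--> q1
q1 --x--> q3
q3 --x--> q6
q6 --x--> q5
q5 --x--> q0
q0 --x--> q2
q2 --y--> q6
q6 --y--> q1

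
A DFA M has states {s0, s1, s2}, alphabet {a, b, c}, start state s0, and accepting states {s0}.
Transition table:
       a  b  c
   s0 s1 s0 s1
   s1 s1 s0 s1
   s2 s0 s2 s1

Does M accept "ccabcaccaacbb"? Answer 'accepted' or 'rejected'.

s0 --c--> s1
s1 --c--> s1
s1 --a--> s1
s1 --b--> s0
s0 --c--> s1
s1 --a--> s1
s1 --c--> s1
s1 --c--> s1
s1 --a--> s1
s1 --a--> s1
s1 --c--> s1
s1 --b--> s0
s0 --b--> s0
End in state s0, which is an accepting state.

accepted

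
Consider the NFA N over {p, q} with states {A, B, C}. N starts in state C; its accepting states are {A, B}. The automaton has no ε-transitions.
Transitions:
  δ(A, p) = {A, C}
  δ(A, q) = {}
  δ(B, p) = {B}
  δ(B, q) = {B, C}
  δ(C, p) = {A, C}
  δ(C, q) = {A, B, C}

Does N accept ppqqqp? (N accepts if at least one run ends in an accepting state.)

Start: {C}
read p: {A, C}
read p: {A, C}
read q: {A, B, C}
read q: {A, B, C}
read q: {A, B, C}
read p: {A, B, C}
Reachable ∩ accepting = {A, B} — nonempty.

accepted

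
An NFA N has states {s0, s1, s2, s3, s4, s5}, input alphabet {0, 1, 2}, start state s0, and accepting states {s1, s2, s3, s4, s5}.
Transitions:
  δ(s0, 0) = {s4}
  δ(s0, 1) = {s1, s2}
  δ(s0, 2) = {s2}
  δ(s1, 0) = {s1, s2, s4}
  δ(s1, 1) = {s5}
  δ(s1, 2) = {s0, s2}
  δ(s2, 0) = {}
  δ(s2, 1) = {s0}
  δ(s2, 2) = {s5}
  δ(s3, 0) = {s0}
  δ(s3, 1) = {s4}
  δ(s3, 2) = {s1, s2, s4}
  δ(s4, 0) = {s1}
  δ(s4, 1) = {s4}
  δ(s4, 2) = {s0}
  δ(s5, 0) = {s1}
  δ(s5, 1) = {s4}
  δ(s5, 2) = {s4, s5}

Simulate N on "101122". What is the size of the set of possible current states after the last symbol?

Start: {s0}
read 1: {s1, s2}
read 0: {s1, s2, s4}
read 1: {s0, s4, s5}
read 1: {s1, s2, s4}
read 2: {s0, s2, s5}
read 2: {s2, s4, s5}
Final reachable set {s2, s4, s5} has 3 states.

3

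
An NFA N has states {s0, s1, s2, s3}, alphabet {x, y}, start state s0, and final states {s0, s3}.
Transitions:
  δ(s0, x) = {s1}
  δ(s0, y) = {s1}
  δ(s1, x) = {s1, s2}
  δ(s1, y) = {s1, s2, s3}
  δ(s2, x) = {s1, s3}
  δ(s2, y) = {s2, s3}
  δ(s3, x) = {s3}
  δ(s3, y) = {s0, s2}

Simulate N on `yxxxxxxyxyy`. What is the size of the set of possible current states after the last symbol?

4

Start: {s0}
read y: {s1}
read x: {s1, s2}
read x: {s1, s2, s3}
read x: {s1, s2, s3}
read x: {s1, s2, s3}
read x: {s1, s2, s3}
read x: {s1, s2, s3}
read y: {s0, s1, s2, s3}
read x: {s1, s2, s3}
read y: {s0, s1, s2, s3}
read y: {s0, s1, s2, s3}
Final reachable set {s0, s1, s2, s3} has 4 states.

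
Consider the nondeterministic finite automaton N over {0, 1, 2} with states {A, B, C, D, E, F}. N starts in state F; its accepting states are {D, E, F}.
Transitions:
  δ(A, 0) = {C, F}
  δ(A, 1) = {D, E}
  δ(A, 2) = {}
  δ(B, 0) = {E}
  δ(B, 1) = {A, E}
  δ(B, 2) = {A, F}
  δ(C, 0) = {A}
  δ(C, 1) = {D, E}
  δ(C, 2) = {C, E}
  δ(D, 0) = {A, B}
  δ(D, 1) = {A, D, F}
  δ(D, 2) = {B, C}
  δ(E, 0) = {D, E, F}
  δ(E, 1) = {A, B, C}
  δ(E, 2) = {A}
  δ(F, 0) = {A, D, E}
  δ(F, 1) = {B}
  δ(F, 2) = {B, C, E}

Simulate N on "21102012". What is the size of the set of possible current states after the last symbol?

Start: {F}
read 2: {B, C, E}
read 1: {A, B, C, D, E}
read 1: {A, B, C, D, E, F}
read 0: {A, B, C, D, E, F}
read 2: {A, B, C, E, F}
read 0: {A, C, D, E, F}
read 1: {A, B, C, D, E, F}
read 2: {A, B, C, E, F}
Final reachable set {A, B, C, E, F} has 5 states.

5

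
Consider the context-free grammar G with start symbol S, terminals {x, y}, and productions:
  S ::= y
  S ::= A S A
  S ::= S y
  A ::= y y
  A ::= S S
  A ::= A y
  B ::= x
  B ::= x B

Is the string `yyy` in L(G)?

S ⇒ Sy ⇒ Syy ⇒ yyy

yes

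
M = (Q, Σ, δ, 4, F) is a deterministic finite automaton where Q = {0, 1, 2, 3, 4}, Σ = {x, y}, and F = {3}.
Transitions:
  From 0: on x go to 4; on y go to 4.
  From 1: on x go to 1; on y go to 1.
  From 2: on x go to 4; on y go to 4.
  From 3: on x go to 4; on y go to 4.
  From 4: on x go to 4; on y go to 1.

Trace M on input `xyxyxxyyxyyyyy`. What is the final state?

1

4 --x--> 4
4 --y--> 1
1 --x--> 1
1 --y--> 1
1 --x--> 1
1 --x--> 1
1 --y--> 1
1 --y--> 1
1 --x--> 1
1 --y--> 1
1 --y--> 1
1 --y--> 1
1 --y--> 1
1 --y--> 1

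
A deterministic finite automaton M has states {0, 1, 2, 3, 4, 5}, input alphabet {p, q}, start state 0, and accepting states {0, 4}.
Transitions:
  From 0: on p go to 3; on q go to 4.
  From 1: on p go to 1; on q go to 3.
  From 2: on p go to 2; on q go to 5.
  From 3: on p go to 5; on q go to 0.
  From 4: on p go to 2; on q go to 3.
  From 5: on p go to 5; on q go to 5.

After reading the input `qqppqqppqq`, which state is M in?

0 --q--> 4
4 --q--> 3
3 --p--> 5
5 --p--> 5
5 --q--> 5
5 --q--> 5
5 --p--> 5
5 --p--> 5
5 --q--> 5
5 --q--> 5

5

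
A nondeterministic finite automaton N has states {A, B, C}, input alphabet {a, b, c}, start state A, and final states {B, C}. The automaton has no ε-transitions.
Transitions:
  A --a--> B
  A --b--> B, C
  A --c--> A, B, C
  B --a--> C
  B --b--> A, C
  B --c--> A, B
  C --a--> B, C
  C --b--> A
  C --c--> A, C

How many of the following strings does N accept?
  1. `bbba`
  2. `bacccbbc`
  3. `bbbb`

3

`bbba`: accepted
`bacccbbc`: accepted
`bbbb`: accepted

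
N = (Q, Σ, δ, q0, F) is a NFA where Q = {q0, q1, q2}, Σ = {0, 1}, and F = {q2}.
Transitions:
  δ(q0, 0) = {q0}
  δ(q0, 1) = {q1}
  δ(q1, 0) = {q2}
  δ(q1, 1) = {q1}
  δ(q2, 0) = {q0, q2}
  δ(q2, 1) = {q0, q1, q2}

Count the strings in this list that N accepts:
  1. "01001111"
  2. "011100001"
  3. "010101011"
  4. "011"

"01001111": accepted
"011100001": accepted
"010101011": accepted
"011": rejected

3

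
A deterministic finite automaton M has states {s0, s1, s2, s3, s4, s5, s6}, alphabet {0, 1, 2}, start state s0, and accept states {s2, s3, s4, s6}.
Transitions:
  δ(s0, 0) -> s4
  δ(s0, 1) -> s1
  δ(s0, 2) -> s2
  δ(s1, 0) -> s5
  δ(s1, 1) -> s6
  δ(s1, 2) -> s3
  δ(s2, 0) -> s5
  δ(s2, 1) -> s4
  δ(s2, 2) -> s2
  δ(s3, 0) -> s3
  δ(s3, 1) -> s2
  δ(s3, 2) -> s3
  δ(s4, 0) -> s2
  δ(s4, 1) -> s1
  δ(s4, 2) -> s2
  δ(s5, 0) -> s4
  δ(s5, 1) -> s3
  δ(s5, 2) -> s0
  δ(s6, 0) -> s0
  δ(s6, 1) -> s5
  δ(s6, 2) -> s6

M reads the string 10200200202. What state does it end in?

s0 --1--> s1
s1 --0--> s5
s5 --2--> s0
s0 --0--> s4
s4 --0--> s2
s2 --2--> s2
s2 --0--> s5
s5 --0--> s4
s4 --2--> s2
s2 --0--> s5
s5 --2--> s0

s0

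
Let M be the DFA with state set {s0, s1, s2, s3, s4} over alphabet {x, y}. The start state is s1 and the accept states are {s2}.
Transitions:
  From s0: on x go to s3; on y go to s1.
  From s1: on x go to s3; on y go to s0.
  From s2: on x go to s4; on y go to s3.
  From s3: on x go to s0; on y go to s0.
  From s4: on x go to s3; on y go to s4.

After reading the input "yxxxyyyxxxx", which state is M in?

s0

s1 --y--> s0
s0 --x--> s3
s3 --x--> s0
s0 --x--> s3
s3 --y--> s0
s0 --y--> s1
s1 --y--> s0
s0 --x--> s3
s3 --x--> s0
s0 --x--> s3
s3 --x--> s0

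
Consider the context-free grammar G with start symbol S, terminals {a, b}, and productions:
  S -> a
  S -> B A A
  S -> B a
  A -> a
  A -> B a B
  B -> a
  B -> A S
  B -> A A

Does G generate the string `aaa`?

yes

S ⇒ BAA ⇒ aAA ⇒ aaA ⇒ aaa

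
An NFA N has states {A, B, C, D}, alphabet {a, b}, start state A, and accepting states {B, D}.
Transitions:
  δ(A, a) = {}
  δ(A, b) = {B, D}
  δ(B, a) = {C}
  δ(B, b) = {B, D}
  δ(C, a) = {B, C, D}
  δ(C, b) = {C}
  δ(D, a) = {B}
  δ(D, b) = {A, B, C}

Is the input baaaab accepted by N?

Start: {A}
read b: {B, D}
read a: {B, C}
read a: {B, C, D}
read a: {B, C, D}
read a: {B, C, D}
read b: {A, B, C, D}
Reachable ∩ accepting = {B, D} — nonempty.

accepted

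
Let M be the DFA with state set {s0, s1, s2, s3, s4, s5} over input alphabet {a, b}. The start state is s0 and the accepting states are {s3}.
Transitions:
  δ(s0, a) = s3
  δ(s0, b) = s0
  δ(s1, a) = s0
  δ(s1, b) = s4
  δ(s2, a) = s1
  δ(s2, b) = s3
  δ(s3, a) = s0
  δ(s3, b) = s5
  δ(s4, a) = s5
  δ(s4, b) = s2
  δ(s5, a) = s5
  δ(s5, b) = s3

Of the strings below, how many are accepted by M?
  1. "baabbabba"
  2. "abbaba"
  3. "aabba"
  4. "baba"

"baabbabba": rejected
"abbaba": accepted
"aabba": accepted
"baba": rejected

2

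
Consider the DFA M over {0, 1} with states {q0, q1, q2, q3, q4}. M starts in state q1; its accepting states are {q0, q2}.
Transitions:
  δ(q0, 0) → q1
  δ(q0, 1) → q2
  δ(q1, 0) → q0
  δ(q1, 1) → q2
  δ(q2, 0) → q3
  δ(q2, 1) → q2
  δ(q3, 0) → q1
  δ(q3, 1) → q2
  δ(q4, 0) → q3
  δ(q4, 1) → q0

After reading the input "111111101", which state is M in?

q1 --1--> q2
q2 --1--> q2
q2 --1--> q2
q2 --1--> q2
q2 --1--> q2
q2 --1--> q2
q2 --1--> q2
q2 --0--> q3
q3 --1--> q2

q2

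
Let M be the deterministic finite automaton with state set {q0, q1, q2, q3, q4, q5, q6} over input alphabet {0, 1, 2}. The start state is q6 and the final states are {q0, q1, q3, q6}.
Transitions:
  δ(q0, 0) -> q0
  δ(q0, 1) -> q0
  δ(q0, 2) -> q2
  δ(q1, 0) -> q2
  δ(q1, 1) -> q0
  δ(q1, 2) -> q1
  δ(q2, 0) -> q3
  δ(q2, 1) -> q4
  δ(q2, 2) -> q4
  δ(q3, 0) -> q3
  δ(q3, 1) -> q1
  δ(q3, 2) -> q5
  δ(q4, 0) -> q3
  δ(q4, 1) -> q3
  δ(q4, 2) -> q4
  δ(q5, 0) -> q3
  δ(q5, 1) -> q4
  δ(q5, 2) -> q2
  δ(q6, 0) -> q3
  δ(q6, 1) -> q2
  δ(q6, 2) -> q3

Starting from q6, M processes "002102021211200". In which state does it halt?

q6 --0--> q3
q3 --0--> q3
q3 --2--> q5
q5 --1--> q4
q4 --0--> q3
q3 --2--> q5
q5 --0--> q3
q3 --2--> q5
q5 --1--> q4
q4 --2--> q4
q4 --1--> q3
q3 --1--> q1
q1 --2--> q1
q1 --0--> q2
q2 --0--> q3

q3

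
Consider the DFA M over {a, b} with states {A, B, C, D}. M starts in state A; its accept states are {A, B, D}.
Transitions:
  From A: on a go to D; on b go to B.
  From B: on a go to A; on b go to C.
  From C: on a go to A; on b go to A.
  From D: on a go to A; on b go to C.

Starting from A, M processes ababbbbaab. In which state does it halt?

C

A --a--> D
D --b--> C
C --a--> A
A --b--> B
B --b--> C
C --b--> A
A --b--> B
B --a--> A
A --a--> D
D --b--> C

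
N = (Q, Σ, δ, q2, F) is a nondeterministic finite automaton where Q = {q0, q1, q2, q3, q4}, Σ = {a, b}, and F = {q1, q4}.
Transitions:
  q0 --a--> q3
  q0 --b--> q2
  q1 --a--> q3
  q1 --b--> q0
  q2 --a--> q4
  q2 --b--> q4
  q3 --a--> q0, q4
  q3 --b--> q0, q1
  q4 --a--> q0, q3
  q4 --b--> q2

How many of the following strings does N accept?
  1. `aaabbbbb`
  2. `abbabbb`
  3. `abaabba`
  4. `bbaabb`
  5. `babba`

`aaabbbbb`: accepted
`abbabbb`: accepted
`abaabba`: accepted
`bbaabb`: accepted
`babba`: accepted

5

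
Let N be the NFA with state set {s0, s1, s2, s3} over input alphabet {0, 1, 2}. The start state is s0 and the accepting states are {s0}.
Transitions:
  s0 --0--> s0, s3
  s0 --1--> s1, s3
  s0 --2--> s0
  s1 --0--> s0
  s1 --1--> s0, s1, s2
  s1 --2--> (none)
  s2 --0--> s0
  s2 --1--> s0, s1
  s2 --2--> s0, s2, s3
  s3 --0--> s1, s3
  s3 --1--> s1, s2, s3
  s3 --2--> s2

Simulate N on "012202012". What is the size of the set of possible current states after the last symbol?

3

Start: {s0}
read 0: {s0, s3}
read 1: {s1, s2, s3}
read 2: {s0, s2, s3}
read 2: {s0, s2, s3}
read 0: {s0, s1, s3}
read 2: {s0, s2}
read 0: {s0, s3}
read 1: {s1, s2, s3}
read 2: {s0, s2, s3}
Final reachable set {s0, s2, s3} has 3 states.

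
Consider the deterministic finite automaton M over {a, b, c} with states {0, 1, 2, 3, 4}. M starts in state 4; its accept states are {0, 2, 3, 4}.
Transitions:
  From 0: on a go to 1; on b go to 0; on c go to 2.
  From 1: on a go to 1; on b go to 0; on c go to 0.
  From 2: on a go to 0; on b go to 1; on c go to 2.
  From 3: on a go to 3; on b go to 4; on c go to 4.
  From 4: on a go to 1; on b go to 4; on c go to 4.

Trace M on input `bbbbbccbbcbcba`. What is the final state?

1

4 --b--> 4
4 --b--> 4
4 --b--> 4
4 --b--> 4
4 --b--> 4
4 --c--> 4
4 --c--> 4
4 --b--> 4
4 --b--> 4
4 --c--> 4
4 --b--> 4
4 --c--> 4
4 --b--> 4
4 --a--> 1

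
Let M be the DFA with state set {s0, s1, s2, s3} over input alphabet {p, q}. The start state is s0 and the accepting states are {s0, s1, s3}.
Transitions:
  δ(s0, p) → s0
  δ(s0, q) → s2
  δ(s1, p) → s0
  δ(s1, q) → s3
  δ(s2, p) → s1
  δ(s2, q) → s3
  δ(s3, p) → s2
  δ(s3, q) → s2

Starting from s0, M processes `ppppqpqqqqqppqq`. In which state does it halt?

s2

s0 --p--> s0
s0 --p--> s0
s0 --p--> s0
s0 --p--> s0
s0 --q--> s2
s2 --p--> s1
s1 --q--> s3
s3 --q--> s2
s2 --q--> s3
s3 --q--> s2
s2 --q--> s3
s3 --p--> s2
s2 --p--> s1
s1 --q--> s3
s3 --q--> s2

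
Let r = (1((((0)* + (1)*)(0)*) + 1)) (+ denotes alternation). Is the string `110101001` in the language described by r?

No split of 110101001 into u·v has 1 matching u and ((((0)*+(1)*)(0)*)+1) matching v.

no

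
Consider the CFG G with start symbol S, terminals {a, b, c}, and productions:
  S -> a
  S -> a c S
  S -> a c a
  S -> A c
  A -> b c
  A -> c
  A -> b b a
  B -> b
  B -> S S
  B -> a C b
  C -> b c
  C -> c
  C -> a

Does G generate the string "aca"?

yes

S ⇒ aca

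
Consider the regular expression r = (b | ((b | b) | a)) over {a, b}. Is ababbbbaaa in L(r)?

no

Neither b nor ((b|b)|a) matches ababbbbaaa.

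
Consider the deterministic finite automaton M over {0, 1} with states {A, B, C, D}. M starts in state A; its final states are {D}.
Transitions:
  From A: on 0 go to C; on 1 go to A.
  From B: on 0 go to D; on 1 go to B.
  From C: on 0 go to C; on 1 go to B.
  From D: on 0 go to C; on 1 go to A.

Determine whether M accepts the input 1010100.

rejected

A --1--> A
A --0--> C
C --1--> B
B --0--> D
D --1--> A
A --0--> C
C --0--> C
End in state C, which is not an accepting state.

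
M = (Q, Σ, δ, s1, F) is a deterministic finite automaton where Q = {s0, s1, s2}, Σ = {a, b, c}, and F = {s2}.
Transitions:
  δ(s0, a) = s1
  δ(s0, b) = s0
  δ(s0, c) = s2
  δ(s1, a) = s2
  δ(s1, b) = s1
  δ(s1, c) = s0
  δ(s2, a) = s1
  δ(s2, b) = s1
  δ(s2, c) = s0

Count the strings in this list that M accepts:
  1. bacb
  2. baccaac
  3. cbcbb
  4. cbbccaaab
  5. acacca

0

bacb: rejected
baccaac: rejected
cbcbb: rejected
cbbccaaab: rejected
acacca: rejected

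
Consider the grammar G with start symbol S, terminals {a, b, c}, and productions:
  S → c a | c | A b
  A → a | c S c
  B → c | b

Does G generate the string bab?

no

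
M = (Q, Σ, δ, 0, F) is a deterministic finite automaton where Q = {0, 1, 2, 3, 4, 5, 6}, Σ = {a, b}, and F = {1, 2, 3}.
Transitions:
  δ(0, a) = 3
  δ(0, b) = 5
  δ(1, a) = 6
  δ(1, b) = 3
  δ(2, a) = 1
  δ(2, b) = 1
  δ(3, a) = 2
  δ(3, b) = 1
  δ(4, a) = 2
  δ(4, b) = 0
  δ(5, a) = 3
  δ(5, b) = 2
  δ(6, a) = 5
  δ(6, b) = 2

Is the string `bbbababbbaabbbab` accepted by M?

accepted

0 --b--> 5
5 --b--> 2
2 --b--> 1
1 --a--> 6
6 --b--> 2
2 --a--> 1
1 --b--> 3
3 --b--> 1
1 --b--> 3
3 --a--> 2
2 --a--> 1
1 --b--> 3
3 --b--> 1
1 --b--> 3
3 --a--> 2
2 --b--> 1
End in state 1, which is an accepting state.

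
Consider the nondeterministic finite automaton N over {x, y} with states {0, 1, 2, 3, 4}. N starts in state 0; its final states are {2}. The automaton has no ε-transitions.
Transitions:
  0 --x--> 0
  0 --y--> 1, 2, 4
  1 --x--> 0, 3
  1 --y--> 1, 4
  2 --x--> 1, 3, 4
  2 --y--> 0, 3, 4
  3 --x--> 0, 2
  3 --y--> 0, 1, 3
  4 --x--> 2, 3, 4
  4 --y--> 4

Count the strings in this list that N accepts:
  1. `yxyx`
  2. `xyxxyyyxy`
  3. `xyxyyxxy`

3

`yxyx`: accepted
`xyxxyyyxy`: accepted
`xyxyyxxy`: accepted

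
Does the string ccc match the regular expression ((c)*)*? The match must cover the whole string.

Split into 3 pieces c · c · c; each matches (c)*.

yes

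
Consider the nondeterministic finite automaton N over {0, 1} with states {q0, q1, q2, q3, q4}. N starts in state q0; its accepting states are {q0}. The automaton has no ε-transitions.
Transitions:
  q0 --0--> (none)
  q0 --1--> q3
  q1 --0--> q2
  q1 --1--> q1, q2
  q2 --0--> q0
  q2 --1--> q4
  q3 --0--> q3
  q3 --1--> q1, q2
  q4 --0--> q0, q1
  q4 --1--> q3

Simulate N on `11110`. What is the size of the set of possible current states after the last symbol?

Start: {q0}
read 1: {q3}
read 1: {q1, q2}
read 1: {q1, q2, q4}
read 1: {q1, q2, q3, q4}
read 0: {q0, q1, q2, q3}
Final reachable set {q0, q1, q2, q3} has 4 states.

4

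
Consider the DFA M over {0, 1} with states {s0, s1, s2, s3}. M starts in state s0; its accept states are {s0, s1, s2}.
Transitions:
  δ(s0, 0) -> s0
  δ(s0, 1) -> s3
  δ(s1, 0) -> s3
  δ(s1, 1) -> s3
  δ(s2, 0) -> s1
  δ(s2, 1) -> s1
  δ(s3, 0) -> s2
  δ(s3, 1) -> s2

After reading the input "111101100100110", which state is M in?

s0 --1--> s3
s3 --1--> s2
s2 --1--> s1
s1 --1--> s3
s3 --0--> s2
s2 --1--> s1
s1 --1--> s3
s3 --0--> s2
s2 --0--> s1
s1 --1--> s3
s3 --0--> s2
s2 --0--> s1
s1 --1--> s3
s3 --1--> s2
s2 --0--> s1

s1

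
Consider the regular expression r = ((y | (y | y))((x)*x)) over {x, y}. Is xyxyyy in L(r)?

No split of xyxyyy into u·v has (y|(y|y)) matching u and ((x)*x) matching v.

no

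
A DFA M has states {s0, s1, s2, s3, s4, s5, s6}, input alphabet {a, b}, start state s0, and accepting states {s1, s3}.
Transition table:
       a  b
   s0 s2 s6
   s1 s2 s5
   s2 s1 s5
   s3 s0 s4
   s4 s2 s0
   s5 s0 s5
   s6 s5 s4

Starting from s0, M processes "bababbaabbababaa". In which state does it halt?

s2

s0 --b--> s6
s6 --a--> s5
s5 --b--> s5
s5 --a--> s0
s0 --b--> s6
s6 --b--> s4
s4 --a--> s2
s2 --a--> s1
s1 --b--> s5
s5 --b--> s5
s5 --a--> s0
s0 --b--> s6
s6 --a--> s5
s5 --b--> s5
s5 --a--> s0
s0 --a--> s2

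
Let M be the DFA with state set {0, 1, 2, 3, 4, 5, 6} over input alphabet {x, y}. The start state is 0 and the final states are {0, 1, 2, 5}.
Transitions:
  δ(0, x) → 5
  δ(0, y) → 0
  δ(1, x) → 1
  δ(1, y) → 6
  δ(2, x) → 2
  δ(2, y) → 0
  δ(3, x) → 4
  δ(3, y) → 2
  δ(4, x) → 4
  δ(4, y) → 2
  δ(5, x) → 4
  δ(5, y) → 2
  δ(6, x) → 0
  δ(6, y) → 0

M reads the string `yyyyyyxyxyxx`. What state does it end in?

4

0 --y--> 0
0 --y--> 0
0 --y--> 0
0 --y--> 0
0 --y--> 0
0 --y--> 0
0 --x--> 5
5 --y--> 2
2 --x--> 2
2 --y--> 0
0 --x--> 5
5 --x--> 4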